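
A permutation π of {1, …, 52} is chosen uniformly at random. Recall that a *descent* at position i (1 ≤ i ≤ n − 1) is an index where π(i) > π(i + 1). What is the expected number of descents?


Write X = Σ X_I over i = 1, …, 51, with X_I the indicator of one descent.
There are 51 indicators.
For each fixed i, the pair (π(i), π(i+1)) is a uniformly random ordered pair of distinct values from {1, …, 52}; by symmetry P[π(i) > π(i+1)] = 1/2.
By linearity: E[X] = 51 · (1/2) = (52 − 1) · (1/2) = 51/2 ≈ 25.50000.

E[X] = 51/2 = 25.50000.


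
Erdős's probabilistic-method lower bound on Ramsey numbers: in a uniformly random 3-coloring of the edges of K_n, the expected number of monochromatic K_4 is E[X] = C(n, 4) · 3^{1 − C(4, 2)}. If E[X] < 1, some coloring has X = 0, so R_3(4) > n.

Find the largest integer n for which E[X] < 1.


We need C(n, 4) · 3^{1 − 6} < 1, i.e. C(n, 4) < 3^{6 − 1} = 243.
Check values of n near the boundary:
  n = 9: C(9, 4) = 126; 126 < 243? YES
  n = 10: C(10, 4) = 210; 210 < 243? YES
  n = 11: C(11, 4) = 330; 330 < 243? NO
  n = 12: C(12, 4) = 495; 495 < 243? NO
The largest n with C(n, 4) < 243 is n = 10 (where E[X] = 70/81 ≈ 0.8641975). Hence R_3(4) > 10, i.e. R_3(4) ≥ 11.

Largest n = 10; hence R_3(4) > 10.


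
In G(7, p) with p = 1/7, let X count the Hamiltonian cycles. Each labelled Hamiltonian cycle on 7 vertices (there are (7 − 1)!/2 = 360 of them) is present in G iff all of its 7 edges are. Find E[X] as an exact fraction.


K_7 has (7 − 1)!/2 = 360 labelled Hamiltonian cycles.
For each such Hamiltonian cycle H, let X_H = 1 if all 7 edges of H are present in G. Then P[X_H = 1] = p^{7} = (1/7)^{7} = 1/823543.
By linearity: E[X] = Σ_H E[X_H] = 360 · p^{7} = 360 · 1/823543 = 360/823543.
Numerically: E[X] ≈ 0.000437.

E[X] = 360 · (1/7)^{7} = 360/823543 ≈ 0.000437.


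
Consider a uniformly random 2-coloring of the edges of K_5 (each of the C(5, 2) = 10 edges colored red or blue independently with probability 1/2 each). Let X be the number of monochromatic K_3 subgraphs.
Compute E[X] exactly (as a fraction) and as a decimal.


Let X = Σ_S X_S over the C(5, 3) = 10 subsets S of size 3, where X_S = 1 if the K_3 on S is monochromatic.
For a fixed S, the K_3 on S has C(3, 2) = 3 edges. P[all 3 edges red] = (1/2)^3, and likewise for blue, so P[monochromatic] = 2·(1/2)^3 = 2^{1 − 3} = 1/4.
By linearity of expectation: E[X] = C(5, 3) · 2^{1 − 3} = 10 · 1/4 = 5/2.
Numerically: E[X] ≈ 2.5000.

E[X] = C(5,3)·2^(1−C(3,2)) = 5/2 ≈ 2.5000.


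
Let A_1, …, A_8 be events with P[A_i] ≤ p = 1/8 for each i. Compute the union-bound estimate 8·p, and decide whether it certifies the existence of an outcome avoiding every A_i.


Union bound: P[∪_{i=1}^{8} A_i] ≤ Σ_i P[A_i] ≤ 8·p = 8·(1/8) = 1.
Numerically: 1 ≈ 1.00000.
Is 1 < 1? NO.
Since the bound 1 is ≥ 1, the union bound is uninformative here; it does NOT by itself certify existence.

8·p = 1 ≈ 1.00000; existence NOT certified by the union bound.


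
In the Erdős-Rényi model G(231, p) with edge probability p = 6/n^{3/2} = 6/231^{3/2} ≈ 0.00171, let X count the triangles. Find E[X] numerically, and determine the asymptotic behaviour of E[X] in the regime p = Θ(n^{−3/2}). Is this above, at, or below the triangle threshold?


Number of potential triangles: C(231, 3) = 2027795.
Each occurs with probability p³ ≈ (0.00171)³ ≈ 4.99114e-09.
By linearity: E[X] = C(231, 3)·p³ ≈ 2027795 · 4.99114e-09 ≈ 0.010.
Since α = 3/2 > 1, p = c/n^{3/2} = o(1/n) is below the triangle threshold p ~ 1/n. Asymptotically E[X] ~ (c³/6)·n^{3(1−α)} = (6³/6)·n^{-1.5} → 0, so by Markov's inequality G has no triangles w.h.p.

E[X] ≈ 0.010; in regime p = Θ(1/n^{3/2}) E[X] tends to 0 (below the triangle threshold p ~ 1/n).


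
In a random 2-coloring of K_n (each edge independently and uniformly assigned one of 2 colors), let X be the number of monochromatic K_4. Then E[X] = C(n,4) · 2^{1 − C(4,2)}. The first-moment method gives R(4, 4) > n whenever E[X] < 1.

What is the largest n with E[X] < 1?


We need C(n, 4) · 2^{1 − 6} < 1, i.e. C(n, 4) < 2^{6 − 1} = 32.
Check values of n near the boundary:
  n = 4: C(4, 4) = 1; 1 < 32? YES
  n = 5: C(5, 4) = 5; 5 < 32? YES
  n = 6: C(6, 4) = 15; 15 < 32? YES
  n = 7: C(7, 4) = 35; 35 < 32? NO
The largest n with C(n, 4) < 32 is n = 6 (where E[X] = 15/32 ≈ 0.468750). Hence R(4, 4) > 6, i.e. R(4, 4) ≥ 7.

Largest n = 6; hence R(4, 4) > 6.


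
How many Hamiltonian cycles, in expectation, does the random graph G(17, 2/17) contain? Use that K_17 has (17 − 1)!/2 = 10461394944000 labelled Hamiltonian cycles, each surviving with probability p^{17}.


K_17 has (17 − 1)!/2 = 10461394944000 labelled Hamiltonian cycles.
For each such Hamiltonian cycle H, let X_H = 1 if all 17 edges of H are present in G. Then P[X_H = 1] = p^{17} = (2/17)^{17} = 131072/827240261886336764177.
By linearity: E[X] = Σ_H E[X_H] = 10461394944000 · p^{17} = 10461394944000 · 131072/827240261886336764177 = 1371195958099968000/827240261886336764177.
Numerically: E[X] ≈ 0.001658.

E[X] = 10461394944000 · (2/17)^{17} = 1371195958099968000/827240261886336764177 ≈ 0.001658.


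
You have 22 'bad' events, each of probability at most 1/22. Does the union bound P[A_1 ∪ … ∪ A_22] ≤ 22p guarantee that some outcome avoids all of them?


Union bound: P[∪_{i=1}^{22} A_i] ≤ Σ_i P[A_i] ≤ 22·p = 22·(1/22) = 1.
Numerically: 1 ≈ 1.00000.
Is 1 < 1? NO.
Since the bound 1 is ≥ 1, the union bound is uninformative here; it does NOT by itself certify existence.

22·p = 1 ≈ 1.00000; existence NOT certified by the union bound.


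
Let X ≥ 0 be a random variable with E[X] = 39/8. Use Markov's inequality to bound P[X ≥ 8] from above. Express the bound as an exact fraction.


μ = E[X] = 39/8, a = 8.
Markov: P[X ≥ 8] ≤ μ/a = (39/8)/8 = 39/64.
Numerically: ≈ 0.609.
(Since a = 8 > μ = 4.875, the bound 39/64 is < 1 and informative.)

P[X ≥ 8] ≤ 39/64 ≈ 0.609.


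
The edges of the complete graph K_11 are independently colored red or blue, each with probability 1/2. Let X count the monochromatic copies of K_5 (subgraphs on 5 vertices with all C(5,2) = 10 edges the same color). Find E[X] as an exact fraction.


Let X = Σ_S X_S over the C(11, 5) = 462 subsets S of size 5, where X_S = 1 if the K_5 on S is monochromatic.
For a fixed S, the K_5 on S has C(5, 2) = 10 edges. P[all 10 edges red] = (1/2)^10, and likewise for blue, so P[monochromatic] = 2·(1/2)^10 = 2^{1 − 10} = 1/512.
Summing: E[X] = C(11, 5) · 2^{1 − 10} = 462 · 1/512 = 231/256.
Numerically: E[X] ≈ 0.902.

E[X] = C(11,5)·2^(1−C(5,2)) = 231/256 ≈ 0.902.


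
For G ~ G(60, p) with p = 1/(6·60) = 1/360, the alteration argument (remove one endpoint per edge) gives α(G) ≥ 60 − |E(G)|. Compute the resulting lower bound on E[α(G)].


E[|E(G)|] = C(60, 2)·p = 1770 · (1/360) = 59/12.
E[α(G)] ≥ n − E[|E(G)|] = 60 − 59/12 = 661/12.
Numerically: ≈ 55.083333.
(This is only a lower bound; the true E[α(G)] may be larger.)

E[α(G)] ≥ 661/12 ≈ 55.083333.


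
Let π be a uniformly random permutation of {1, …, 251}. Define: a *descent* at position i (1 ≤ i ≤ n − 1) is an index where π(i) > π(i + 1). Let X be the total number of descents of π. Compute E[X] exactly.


Write X = Σ X_I over i = 1, …, 250, with X_I the indicator of one descent.
There are 250 indicators.
For each fixed i, the pair (π(i), π(i+1)) is a uniformly random ordered pair of distinct values from {1, …, 251}; by symmetry P[π(i) > π(i+1)] = 1/2.
By linearity: E[X] = 250 · (1/2) = (251 − 1) · (1/2) = 125 ≈ 125.00000.

E[X] = 125 = 125.00000.


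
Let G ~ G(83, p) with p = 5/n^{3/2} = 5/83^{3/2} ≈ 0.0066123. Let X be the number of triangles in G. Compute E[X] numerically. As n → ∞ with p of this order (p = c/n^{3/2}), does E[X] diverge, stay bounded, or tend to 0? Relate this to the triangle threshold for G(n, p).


Number of potential triangles: C(83, 3) = 91881.
Each occurs with probability p³ ≈ (0.0066123)³ ≈ 2.89106993e-07.
By linearity: E[X] = C(83, 3)·p³ ≈ 91881 · 2.89106993e-07 ≈ 0.026563.
Since α = 3/2 > 1, p = c/n^{3/2} = o(1/n) is below the triangle threshold p ~ 1/n. Asymptotically E[X] ~ (c³/6)·n^{3(1−α)} = (5³/6)·n^{-1.5} → 0, so by Markov's inequality G has no triangles w.h.p.

E[X] ≈ 0.026563; in regime p = Θ(1/n^{3/2}) E[X] tends to 0 (below the triangle threshold p ~ 1/n).


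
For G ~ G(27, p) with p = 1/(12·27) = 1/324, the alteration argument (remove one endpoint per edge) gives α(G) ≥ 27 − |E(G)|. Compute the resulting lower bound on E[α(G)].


E[|E(G)|] = C(27, 2)·p = 351 · (1/324) = 13/12.
E[α(G)] ≥ n − E[|E(G)|] = 27 − 13/12 = 311/12.
Numerically: ≈ 25.9167.
(This is only a lower bound; the true E[α(G)] may be larger.)

E[α(G)] ≥ 311/12 ≈ 25.9167.


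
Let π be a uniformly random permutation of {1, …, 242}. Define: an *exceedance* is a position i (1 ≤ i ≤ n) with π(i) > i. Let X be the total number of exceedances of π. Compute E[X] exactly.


Write X = Σ_{i=1}^{242} X_i, where X_i = 1_{π(i) > i}.
For each fixed i, π(i) is uniform over {1, …, 242} (marginal of a uniform permutation), so P[π(i) > i] = (n − i)/n. Summing: Σ_{i=1}^{242} (n − i)/n = (0 + 1 + … + 241)/242 = 242(242 − 1)/(2·242) = (242 − 1)/2.
Hence E[X] = Σ_{i=1}^{242} (242 − i)/242 = 241/2 ≈ 120.500.

E[X] = 241/2 = 120.500.


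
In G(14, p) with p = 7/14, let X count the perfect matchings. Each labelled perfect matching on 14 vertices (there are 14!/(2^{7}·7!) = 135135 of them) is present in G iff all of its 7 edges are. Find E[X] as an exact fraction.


K_14 has 14!/(2^{7}·7!) = 135135 labelled perfect matchings.
For each such perfect matching H, let X_H = 1 if all 7 edges of H are present in G. Then P[X_H = 1] = p^{7} = (1/2)^{7} = 1/128.
By linearity: E[X] = Σ_H E[X_H] = 135135 · p^{7} = 135135 · 1/128 = 135135/128.
Numerically: E[X] ≈ 1055.74.

E[X] = 135135 · (1/2)^{7} = 135135/128 ≈ 1055.74.


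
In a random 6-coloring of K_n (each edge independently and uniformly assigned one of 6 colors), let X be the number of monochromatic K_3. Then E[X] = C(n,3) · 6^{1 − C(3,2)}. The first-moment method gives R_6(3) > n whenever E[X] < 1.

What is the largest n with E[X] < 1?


We need C(n, 3) · 6^{1 − 3} < 1, i.e. C(n, 3) < 6^{3 − 1} = 36.
Check values of n near the boundary:
  n = 4: C(4, 3) = 4; 4 < 36? YES
  n = 5: C(5, 3) = 10; 10 < 36? YES
  n = 6: C(6, 3) = 20; 20 < 36? YES
  n = 7: C(7, 3) = 35; 35 < 36? YES
  n = 8: C(8, 3) = 56; 56 < 36? NO
  n = 9: C(9, 3) = 84; 84 < 36? NO
The largest n with C(n, 3) < 36 is n = 7 (where E[X] = 35/36 ≈ 0.972). Hence R_6(3) > 7, i.e. R_6(3) ≥ 8.

Largest n = 7; hence R_6(3) > 7.


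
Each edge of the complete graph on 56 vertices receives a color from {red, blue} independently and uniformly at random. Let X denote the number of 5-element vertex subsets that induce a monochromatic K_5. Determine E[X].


Let X = Σ_S X_S over the C(56, 5) = 3819816 subsets S of size 5, where X_S = 1 if the K_5 on S is monochromatic.
For a fixed S, the K_5 on S has C(5, 2) = 10 edges. P[all 10 edges red] = (1/2)^10, and likewise for blue, so P[monochromatic] = 2·(1/2)^10 = 2^{1 − 10} = 1/512.
By linearity of expectation: E[X] = C(56, 5) · 2^{1 − 10} = 3819816 · 1/512 = 477477/64.
Numerically: E[X] ≈ 7460.5781.

E[X] = C(56,5)·2^(1−C(5,2)) = 477477/64 ≈ 7460.5781.


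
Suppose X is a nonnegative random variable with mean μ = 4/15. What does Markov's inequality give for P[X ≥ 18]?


μ = E[X] = 4/15, a = 18.
Markov: P[X ≥ 18] ≤ μ/a = (4/15)/18 = 2/135.
Numerically: ≈ 0.0148.
(Since a = 18 > μ = 0.2667, the bound 2/135 is < 1 and informative.)

P[X ≥ 18] ≤ 2/135 ≈ 0.0148.


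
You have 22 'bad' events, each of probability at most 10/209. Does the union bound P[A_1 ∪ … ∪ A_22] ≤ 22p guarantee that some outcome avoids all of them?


Union bound: P[∪_{i=1}^{22} A_i] ≤ Σ_i P[A_i] ≤ 22·p = 22·(10/209) = 20/19.
Numerically: 20/19 ≈ 1.053.
Is 20/19 < 1? NO.
Since the bound 20/19 is ≥ 1, the union bound is uninformative here; it does NOT by itself certify existence.

22·p = 20/19 ≈ 1.053; existence NOT certified by the union bound.


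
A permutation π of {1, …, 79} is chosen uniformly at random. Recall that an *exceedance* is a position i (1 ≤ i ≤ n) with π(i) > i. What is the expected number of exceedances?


Write X = Σ_{i=1}^{79} X_i, where X_i = 1_{π(i) > i}.
For each fixed i, π(i) is uniform over {1, …, 79} (marginal of a uniform permutation), so P[π(i) > i] = (n − i)/n. Summing: Σ_{i=1}^{79} (n − i)/n = (0 + 1 + … + 78)/79 = 79(79 − 1)/(2·79) = (79 − 1)/2.
Hence E[X] = Σ_{i=1}^{79} (79 − i)/79 = 39 ≈ 39.0000.

E[X] = 39 = 39.0000.


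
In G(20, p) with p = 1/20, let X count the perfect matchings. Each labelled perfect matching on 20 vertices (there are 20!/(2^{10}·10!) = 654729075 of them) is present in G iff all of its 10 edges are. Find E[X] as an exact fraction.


K_20 has 20!/(2^{10}·10!) = 654729075 labelled perfect matchings.
For each such perfect matching H, let X_H = 1 if all 10 edges of H are present in G. Then P[X_H = 1] = p^{10} = (1/20)^{10} = 1/10240000000000.
By linearity: E[X] = Σ_H E[X_H] = 654729075 · p^{10} = 654729075 · 1/10240000000000 = 26189163/409600000000.
Numerically: E[X] ≈ 6.3938e-05.

E[X] = 654729075 · (1/20)^{10} = 26189163/409600000000 ≈ 6.3938e-05.


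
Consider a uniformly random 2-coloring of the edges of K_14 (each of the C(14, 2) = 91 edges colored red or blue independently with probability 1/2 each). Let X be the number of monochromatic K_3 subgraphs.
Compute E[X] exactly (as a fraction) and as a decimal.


Let X = Σ_S X_S over the C(14, 3) = 364 subsets S of size 3, where X_S = 1 if the K_3 on S is monochromatic.
For a fixed S, the K_3 on S has C(3, 2) = 3 edges. P[all 3 edges red] = (1/2)^3, and likewise for blue, so P[monochromatic] = 2·(1/2)^3 = 2^{1 − 3} = 1/4.
By linearity: E[X] = C(14, 3) · 2^{1 − 3} = 364 · 1/4 = 91.
Numerically: E[X] ≈ 91.000.

E[X] = C(14,3)·2^(1−C(3,2)) = 91 ≈ 91.000.


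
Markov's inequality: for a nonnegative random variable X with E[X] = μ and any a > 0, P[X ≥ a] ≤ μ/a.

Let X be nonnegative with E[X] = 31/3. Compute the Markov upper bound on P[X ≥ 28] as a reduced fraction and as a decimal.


μ = E[X] = 31/3, a = 28.
Markov: P[X ≥ 28] ≤ μ/a = (31/3)/28 = 31/84.
Numerically: ≈ 0.369.
(Since a = 28 > μ = 10.333, the bound 31/84 is < 1 and informative.)

P[X ≥ 28] ≤ 31/84 ≈ 0.369.


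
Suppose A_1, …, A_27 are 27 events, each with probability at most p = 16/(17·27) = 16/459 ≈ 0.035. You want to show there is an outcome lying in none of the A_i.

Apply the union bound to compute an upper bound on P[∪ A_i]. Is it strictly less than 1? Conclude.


Union bound: P[∪_{i=1}^{27} A_i] ≤ Σ_i P[A_i] ≤ 27·p = 27·(16/459) = 16/17.
Numerically: 16/17 ≈ 0.941.
Is 16/17 < 1? YES.
Since P[∪ A_i] ≤ 16/17 < 1, the complement has P[∩ A_i^c] ≥ 1 − 16/17 = 1/17 > 0, so some outcome avoids every A_i.

27·p = 16/17 ≈ 0.941; existence CERTIFIED by the union bound.


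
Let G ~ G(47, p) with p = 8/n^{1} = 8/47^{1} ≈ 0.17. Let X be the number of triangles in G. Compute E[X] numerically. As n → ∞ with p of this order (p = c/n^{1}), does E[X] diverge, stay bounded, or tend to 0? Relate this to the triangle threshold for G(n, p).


Number of potential triangles: C(47, 3) = 16215.
Each occurs with probability p³ ≈ (0.17)³ ≈ 4.93147e-03.
By linearity: E[X] = C(47, 3)·p³ ≈ 16215 · 4.93147e-03 ≈ 79.964.
Here α = 1, so p = 8/n is exactly at the triangle threshold p ~ 1/n. Asymptotically E[X] → c³/6 = 8³/6 = 256/3 ≈ 85.333, a bounded constant. In this regime the triangle count is asymptotically Poisson(c³/6).

E[X] ≈ 79.964; in regime p = Θ(1/n^{1}) E[X] stays bounded (at the triangle threshold p ~ 1/n).


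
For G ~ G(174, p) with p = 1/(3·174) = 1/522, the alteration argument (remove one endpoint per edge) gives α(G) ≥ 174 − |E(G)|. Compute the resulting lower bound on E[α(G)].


E[|E(G)|] = C(174, 2)·p = 15051 · (1/522) = 173/6.
E[α(G)] ≥ n − E[|E(G)|] = 174 − 173/6 = 871/6.
Numerically: ≈ 145.166667.
(This is only a lower bound; the true E[α(G)] may be larger.)

E[α(G)] ≥ 871/6 ≈ 145.166667.


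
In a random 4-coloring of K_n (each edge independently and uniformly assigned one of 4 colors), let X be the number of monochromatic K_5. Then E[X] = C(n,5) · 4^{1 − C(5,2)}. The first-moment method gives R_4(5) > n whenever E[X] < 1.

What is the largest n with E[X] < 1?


We need C(n, 5) · 4^{1 − 10} < 1, i.e. C(n, 5) < 4^{10 − 1} = 262144.
Check values of n near the boundary:
  n = 29: C(29, 5) = 118755; 118755 < 262144? YES
  n = 30: C(30, 5) = 142506; 142506 < 262144? YES
  n = 31: C(31, 5) = 169911; 169911 < 262144? YES
  n = 32: C(32, 5) = 201376; 201376 < 262144? YES
  n = 33: C(33, 5) = 237336; 237336 < 262144? YES
  n = 34: C(34, 5) = 278256; 278256 < 262144? NO
  n = 35: C(35, 5) = 324632; 324632 < 262144? NO
The largest n with C(n, 5) < 262144 is n = 33 (where E[X] = 29667/32768 ≈ 0.90536). Hence R_4(5) > 33, i.e. R_4(5) ≥ 34.

Largest n = 33; hence R_4(5) > 33.


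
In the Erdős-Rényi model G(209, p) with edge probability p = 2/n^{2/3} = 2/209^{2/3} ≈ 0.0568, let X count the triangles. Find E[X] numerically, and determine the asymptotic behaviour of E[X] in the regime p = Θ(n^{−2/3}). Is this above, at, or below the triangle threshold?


Number of potential triangles: C(209, 3) = 1499784.
Each occurs with probability p³ ≈ (0.0568)³ ≈ 1.83146e-04.
By linearity: E[X] = C(209, 3)·p³ ≈ 1499784 · 1.83146e-04 ≈ 274.679.
Since α = 2/3 < 1, p = c/n^{2/3} ≫ 1/n is above the triangle threshold p ~ 1/n. Asymptotically E[X] ~ (c³/6)·n^{3(1−α)} = (2³/6)·n^{1} → ∞; triangles are abundant w.h.p.

E[X] ≈ 274.679; in regime p = Θ(1/n^{2/3}) E[X] diverges (above the triangle threshold p ~ 1/n).


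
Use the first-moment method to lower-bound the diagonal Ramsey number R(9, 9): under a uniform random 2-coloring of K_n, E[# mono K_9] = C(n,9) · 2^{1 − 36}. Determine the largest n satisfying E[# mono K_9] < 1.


We need C(n, 9) · 2^{1 − 36} < 1, i.e. C(n, 9) < 2^{36 − 1} = 34359738368.
Check values of n near the boundary:
  n = 63: C(63, 9) = 23667689815; 23667689815 < 34359738368? YES
  n = 64: C(64, 9) = 27540584512; 27540584512 < 34359738368? YES
  n = 65: C(65, 9) = 31966749880; 31966749880 < 34359738368? YES
  n = 66: C(66, 9) = 37014131440; 37014131440 < 34359738368? NO
The largest n with C(n, 9) < 34359738368 is n = 65 (where E[X] = 3995843735/4294967296 ≈ 0.930355). Hence R(9, 9) > 65, i.e. R(9, 9) ≥ 66.

Largest n = 65; hence R(9, 9) > 65.


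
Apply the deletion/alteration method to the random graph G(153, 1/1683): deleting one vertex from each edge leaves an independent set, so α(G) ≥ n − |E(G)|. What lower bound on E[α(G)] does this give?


E[|E(G)|] = C(153, 2)·p = 11628 · (1/1683) = 76/11.
E[α(G)] ≥ n − E[|E(G)|] = 153 − 76/11 = 1607/11.
Numerically: ≈ 146.091.
(This is only a lower bound; the true E[α(G)] may be larger.)

E[α(G)] ≥ 1607/11 ≈ 146.091.


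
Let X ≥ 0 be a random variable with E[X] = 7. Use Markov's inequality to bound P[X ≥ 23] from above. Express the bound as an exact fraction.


μ = E[X] = 7, a = 23.
Markov: P[X ≥ 23] ≤ μ/a = (7)/23 = 7/23.
Numerically: ≈ 0.3043.
(Since a = 23 > μ = 7.0000, the bound 7/23 is < 1 and informative.)

P[X ≥ 23] ≤ 7/23 ≈ 0.3043.


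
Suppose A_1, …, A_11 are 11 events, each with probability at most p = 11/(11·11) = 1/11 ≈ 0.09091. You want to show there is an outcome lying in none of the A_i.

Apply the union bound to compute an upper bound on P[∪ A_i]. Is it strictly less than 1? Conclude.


Union bound: P[∪_{i=1}^{11} A_i] ≤ Σ_i P[A_i] ≤ 11·p = 11·(1/11) = 1.
Numerically: 1 ≈ 1.00000.
Is 1 < 1? NO.
Since the bound 1 is ≥ 1, the union bound is uninformative here; it does NOT by itself certify existence.

11·p = 1 ≈ 1.00000; existence NOT certified by the union bound.


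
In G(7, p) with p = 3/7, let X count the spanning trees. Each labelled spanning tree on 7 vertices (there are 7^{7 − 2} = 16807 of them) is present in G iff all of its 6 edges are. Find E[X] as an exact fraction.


K_7 has 7^{7 − 2} = 16807 labelled spanning trees.
For each such spanning tree H, let X_H = 1 if all 6 edges of H are present in G. Then P[X_H = 1] = p^{6} = (3/7)^{6} = 729/117649.
Summing the indicators: E[X] = Σ_H E[X_H] = 16807 · p^{6} = 16807 · 729/117649 = 729/7.
Numerically: E[X] ≈ 104.14.

E[X] = 16807 · (3/7)^{6} = 729/7 ≈ 104.14.


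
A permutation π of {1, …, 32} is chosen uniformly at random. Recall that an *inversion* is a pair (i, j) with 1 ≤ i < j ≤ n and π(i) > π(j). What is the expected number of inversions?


Write X = Σ X_I over the C(32, 2) = 496 pairs i < j, with X_I the indicator of one inversion.
There are 496 indicators.
For each fixed pair i < j, the values π(i) and π(j) are two distinct elements of {1, …, 32} in uniformly random order; by symmetry P[π(i) > π(j)] = 1/2.
By linearity: E[X] = 496 · (1/2) = C(32, 2) · (1/2) = 496/2 = 248 ≈ 248.00000.

E[X] = 248 = 248.00000.


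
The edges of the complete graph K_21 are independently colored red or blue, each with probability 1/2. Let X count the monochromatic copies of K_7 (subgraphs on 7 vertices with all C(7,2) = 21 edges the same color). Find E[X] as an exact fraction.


Let X = Σ_S X_S over the C(21, 7) = 116280 subsets S of size 7, where X_S = 1 if the K_7 on S is monochromatic.
For a fixed S, the K_7 on S has C(7, 2) = 21 edges. P[all 21 edges red] = (1/2)^21, and likewise for blue, so P[monochromatic] = 2·(1/2)^21 = 2^{1 − 21} = 1/1048576.
By linearity of expectation: E[X] = C(21, 7) · 2^{1 − 21} = 116280 · 1/1048576 = 14535/131072.
Numerically: E[X] ≈ 0.111.

E[X] = C(21,7)·2^(1−C(7,2)) = 14535/131072 ≈ 0.111.


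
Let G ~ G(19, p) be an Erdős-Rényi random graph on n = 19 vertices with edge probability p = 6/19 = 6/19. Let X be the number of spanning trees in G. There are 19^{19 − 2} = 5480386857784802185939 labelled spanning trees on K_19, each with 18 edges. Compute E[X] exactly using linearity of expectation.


K_19 has 19^{19 − 2} = 5480386857784802185939 labelled spanning trees.
For each such spanning tree H, let X_H = 1 if all 18 edges of H are present in G. Then P[X_H = 1] = p^{18} = (6/19)^{18} = 101559956668416/104127350297911241532841.
By linearity of expectation: E[X] = Σ_H E[X_H] = 5480386857784802185939 · p^{18} = 5480386857784802185939 · 101559956668416/104127350297911241532841 = 101559956668416/19.
Numerically: E[X] ≈ 5.3453e+12.

E[X] = 5480386857784802185939 · (6/19)^{18} = 101559956668416/19 ≈ 5.3453e+12.


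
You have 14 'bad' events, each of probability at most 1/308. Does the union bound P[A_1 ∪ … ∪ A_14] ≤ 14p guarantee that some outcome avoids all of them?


Union bound: P[∪_{i=1}^{14} A_i] ≤ Σ_i P[A_i] ≤ 14·p = 14·(1/308) = 1/22.
Numerically: 1/22 ≈ 0.04545.
Is 1/22 < 1? YES.
Since P[∪ A_i] ≤ 1/22 < 1, the complement has P[∩ A_i^c] ≥ 1 − 1/22 = 21/22 > 0, so some outcome avoids every A_i.

14·p = 1/22 ≈ 0.04545; existence CERTIFIED by the union bound.


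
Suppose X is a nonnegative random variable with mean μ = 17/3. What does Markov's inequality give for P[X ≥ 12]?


μ = E[X] = 17/3, a = 12.
Markov: P[X ≥ 12] ≤ μ/a = (17/3)/12 = 17/36.
Numerically: ≈ 0.47222.
(Since a = 12 > μ = 5.66667, the bound 17/36 is < 1 and informative.)

P[X ≥ 12] ≤ 17/36 ≈ 0.47222.


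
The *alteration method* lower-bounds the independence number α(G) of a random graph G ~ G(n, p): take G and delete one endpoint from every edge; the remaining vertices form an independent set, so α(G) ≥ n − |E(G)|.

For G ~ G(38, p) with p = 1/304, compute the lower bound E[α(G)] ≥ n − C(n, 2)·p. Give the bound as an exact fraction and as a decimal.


E[|E(G)|] = C(38, 2)·p = 703 · (1/304) = 37/16.
E[α(G)] ≥ n − E[|E(G)|] = 38 − 37/16 = 571/16.
Numerically: ≈ 35.68750.
(This is only a lower bound; the true E[α(G)] may be larger.)

E[α(G)] ≥ 571/16 ≈ 35.68750.


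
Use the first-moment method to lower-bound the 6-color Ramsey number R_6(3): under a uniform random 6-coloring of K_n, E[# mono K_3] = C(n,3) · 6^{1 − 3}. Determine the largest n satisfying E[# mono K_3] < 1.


We need C(n, 3) · 6^{1 − 3} < 1, i.e. C(n, 3) < 6^{3 − 1} = 36.
Check values of n near the boundary:
  n = 6: C(6, 3) = 20; 20 < 36? YES
  n = 7: C(7, 3) = 35; 35 < 36? YES
  n = 8: C(8, 3) = 56; 56 < 36? NO
The largest n with C(n, 3) < 36 is n = 7 (where E[X] = 35/36 ≈ 0.97222). Hence R_6(3) > 7, i.e. R_6(3) ≥ 8.

Largest n = 7; hence R_6(3) > 7.


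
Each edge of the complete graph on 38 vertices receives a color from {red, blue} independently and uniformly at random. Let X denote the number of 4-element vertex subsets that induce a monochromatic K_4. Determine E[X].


Let X = Σ_S X_S over the C(38, 4) = 73815 subsets S of size 4, where X_S = 1 if the K_4 on S is monochromatic.
For a fixed S, the K_4 on S has C(4, 2) = 6 edges. P[all 6 edges red] = (1/2)^6, and likewise for blue, so P[monochromatic] = 2·(1/2)^6 = 2^{1 − 6} = 1/32.
By linearity: E[X] = C(38, 4) · 2^{1 − 6} = 73815 · 1/32 = 73815/32.
Numerically: E[X] ≈ 2306.7188.

E[X] = C(38,4)·2^(1−C(4,2)) = 73815/32 ≈ 2306.7188.


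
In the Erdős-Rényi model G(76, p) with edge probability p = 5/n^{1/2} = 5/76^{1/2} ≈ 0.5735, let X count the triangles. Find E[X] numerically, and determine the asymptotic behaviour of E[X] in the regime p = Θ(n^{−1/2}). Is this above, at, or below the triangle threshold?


Number of potential triangles: C(76, 3) = 70300.
Each occurs with probability p³ ≈ (0.5735)³ ≈ 1.886643e-01.
By linearity: E[X] = C(76, 3)·p³ ≈ 70300 · 1.886643e-01 ≈ 13263.0971.
Since α = 1/2 < 1, p = c/n^{1/2} ≫ 1/n is above the triangle threshold p ~ 1/n. Asymptotically E[X] ~ (c³/6)·n^{3(1−α)} = (5³/6)·n^{1.5} → ∞; triangles are abundant w.h.p.

E[X] ≈ 13263.0971; in regime p = Θ(1/n^{1/2}) E[X] diverges (above the triangle threshold p ~ 1/n).


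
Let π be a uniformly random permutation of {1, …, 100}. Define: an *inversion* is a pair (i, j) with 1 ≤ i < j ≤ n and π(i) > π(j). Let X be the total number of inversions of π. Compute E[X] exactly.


Write X = Σ X_I over the C(100, 2) = 4950 pairs i < j, with X_I the indicator of one inversion.
There are 4950 indicators.
For each fixed pair i < j, the values π(i) and π(j) are two distinct elements of {1, …, 100} in uniformly random order; by symmetry P[π(i) > π(j)] = 1/2.
By linearity: E[X] = 4950 · (1/2) = C(100, 2) · (1/2) = 4950/2 = 2475 ≈ 2475.000.

E[X] = 2475 = 2475.000.


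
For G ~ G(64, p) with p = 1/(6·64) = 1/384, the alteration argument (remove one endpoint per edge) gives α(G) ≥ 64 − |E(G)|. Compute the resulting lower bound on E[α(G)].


E[|E(G)|] = C(64, 2)·p = 2016 · (1/384) = 21/4.
E[α(G)] ≥ n − E[|E(G)|] = 64 − 21/4 = 235/4.
Numerically: ≈ 58.7500.
(This is only a lower bound; the true E[α(G)] may be larger.)

E[α(G)] ≥ 235/4 ≈ 58.7500.


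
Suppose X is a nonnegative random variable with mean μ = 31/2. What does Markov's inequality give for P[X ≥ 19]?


μ = E[X] = 31/2, a = 19.
Markov: P[X ≥ 19] ≤ μ/a = (31/2)/19 = 31/38.
Numerically: ≈ 0.8158.
(Since a = 19 > μ = 15.5000, the bound 31/38 is < 1 and informative.)

P[X ≥ 19] ≤ 31/38 ≈ 0.8158.


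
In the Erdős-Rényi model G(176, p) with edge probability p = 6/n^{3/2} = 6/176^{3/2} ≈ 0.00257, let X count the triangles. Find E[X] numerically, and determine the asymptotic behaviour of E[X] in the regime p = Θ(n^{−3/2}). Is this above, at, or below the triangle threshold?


Number of potential triangles: C(176, 3) = 893200.
Each occurs with probability p³ ≈ (0.00257)³ ≈ 1.69686e-08.
By linearity: E[X] = C(176, 3)·p³ ≈ 893200 · 1.69686e-08 ≈ 0.015.
Since α = 3/2 > 1, p = c/n^{3/2} = o(1/n) is below the triangle threshold p ~ 1/n. Asymptotically E[X] ~ (c³/6)·n^{3(1−α)} = (6³/6)·n^{-1.5} → 0, so by Markov's inequality G has no triangles w.h.p.

E[X] ≈ 0.015; in regime p = Θ(1/n^{3/2}) E[X] tends to 0 (below the triangle threshold p ~ 1/n).


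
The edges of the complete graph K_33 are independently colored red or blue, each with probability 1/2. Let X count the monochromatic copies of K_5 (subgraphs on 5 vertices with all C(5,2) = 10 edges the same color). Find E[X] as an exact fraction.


Let X = Σ_S X_S over the C(33, 5) = 237336 subsets S of size 5, where X_S = 1 if the K_5 on S is monochromatic.
For a fixed S, the K_5 on S has C(5, 2) = 10 edges. P[all 10 edges red] = (1/2)^10, and likewise for blue, so P[monochromatic] = 2·(1/2)^10 = 2^{1 − 10} = 1/512.
Summing: E[X] = C(33, 5) · 2^{1 − 10} = 237336 · 1/512 = 29667/64.
Numerically: E[X] ≈ 463.547.

E[X] = C(33,5)·2^(1−C(5,2)) = 29667/64 ≈ 463.547.


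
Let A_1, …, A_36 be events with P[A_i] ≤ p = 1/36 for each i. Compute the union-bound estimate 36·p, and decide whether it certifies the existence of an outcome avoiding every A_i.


Union bound: P[∪_{i=1}^{36} A_i] ≤ Σ_i P[A_i] ≤ 36·p = 36·(1/36) = 1.
Numerically: 1 ≈ 1.000000.
Is 1 < 1? NO.
Since the bound 1 is ≥ 1, the union bound is uninformative here; it does NOT by itself certify existence.

36·p = 1 ≈ 1.000000; existence NOT certified by the union bound.


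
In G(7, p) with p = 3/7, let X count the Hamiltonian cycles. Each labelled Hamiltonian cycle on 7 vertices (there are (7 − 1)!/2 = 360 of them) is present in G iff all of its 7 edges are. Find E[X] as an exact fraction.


K_7 has (7 − 1)!/2 = 360 labelled Hamiltonian cycles.
For each such Hamiltonian cycle H, let X_H = 1 if all 7 edges of H are present in G. Then P[X_H = 1] = p^{7} = (3/7)^{7} = 2187/823543.
By linearity: E[X] = Σ_H E[X_H] = 360 · p^{7} = 360 · 2187/823543 = 787320/823543.
Numerically: E[X] ≈ 0.956.

E[X] = 360 · (3/7)^{7} = 787320/823543 ≈ 0.956.


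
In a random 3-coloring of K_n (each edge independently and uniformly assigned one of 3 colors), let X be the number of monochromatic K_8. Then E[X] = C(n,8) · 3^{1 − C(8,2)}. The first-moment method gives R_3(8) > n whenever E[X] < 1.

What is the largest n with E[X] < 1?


We need C(n, 8) · 3^{1 − 28} < 1, i.e. C(n, 8) < 3^{28 − 1} = 7625597484987.
Check values of n near the boundary:
  n = 152: C(152, 8) = 5859727868575; 5859727868575 < 7625597484987? YES
  n = 153: C(153, 8) = 6183023199255; 6183023199255 < 7625597484987? YES
  n = 154: C(154, 8) = 6521818990995; 6521818990995 < 7625597484987? YES
  n = 155: C(155, 8) = 6876747915675; 6876747915675 < 7625597484987? YES
  n = 156: C(156, 8) = 7248464019225; 7248464019225 < 7625597484987? YES
  n = 157: C(157, 8) = 7637643295425; 7637643295425 < 7625597484987? NO
  n = 158: C(158, 8) = 8044984271181; 8044984271181 < 7625597484987? NO
The largest n with C(n, 8) < 7625597484987 is n = 156 (where E[X] = 805384891025/847288609443 ≈ 0.9505437). Hence R_3(8) > 156, i.e. R_3(8) ≥ 157.

Largest n = 156; hence R_3(8) > 156.


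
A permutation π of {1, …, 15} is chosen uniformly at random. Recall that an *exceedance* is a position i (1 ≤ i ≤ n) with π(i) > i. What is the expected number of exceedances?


Write X = Σ_{i=1}^{15} X_i, where X_i = 1_{π(i) > i}.
For each fixed i, π(i) is uniform over {1, …, 15} (marginal of a uniform permutation), so P[π(i) > i] = (n − i)/n. Summing: Σ_{i=1}^{15} (n − i)/n = (0 + 1 + … + 14)/15 = 15(15 − 1)/(2·15) = (15 − 1)/2.
Hence E[X] = Σ_{i=1}^{15} (15 − i)/15 = 7 ≈ 7.000000.

E[X] = 7 = 7.000000.


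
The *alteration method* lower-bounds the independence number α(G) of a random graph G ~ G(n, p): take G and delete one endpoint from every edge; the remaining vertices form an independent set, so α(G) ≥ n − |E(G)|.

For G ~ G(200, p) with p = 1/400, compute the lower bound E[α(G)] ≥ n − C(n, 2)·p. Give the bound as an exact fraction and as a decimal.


E[|E(G)|] = C(200, 2)·p = 19900 · (1/400) = 199/4.
E[α(G)] ≥ n − E[|E(G)|] = 200 − 199/4 = 601/4.
Numerically: ≈ 150.2500.
(This is only a lower bound; the true E[α(G)] may be larger.)

E[α(G)] ≥ 601/4 ≈ 150.2500.


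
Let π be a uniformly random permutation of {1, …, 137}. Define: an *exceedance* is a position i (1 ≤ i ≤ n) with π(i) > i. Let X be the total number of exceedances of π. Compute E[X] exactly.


Write X = Σ_{i=1}^{137} X_i, where X_i = 1_{π(i) > i}.
For each fixed i, π(i) is uniform over {1, …, 137} (marginal of a uniform permutation), so P[π(i) > i] = (n − i)/n. Summing: Σ_{i=1}^{137} (n − i)/n = (0 + 1 + … + 136)/137 = 137(137 − 1)/(2·137) = (137 − 1)/2.
Hence E[X] = Σ_{i=1}^{137} (137 − i)/137 = 68 ≈ 68.0000.

E[X] = 68 = 68.0000.


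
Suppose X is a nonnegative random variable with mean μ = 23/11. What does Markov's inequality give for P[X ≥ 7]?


μ = E[X] = 23/11, a = 7.
Markov: P[X ≥ 7] ≤ μ/a = (23/11)/7 = 23/77.
Numerically: ≈ 0.29870.
(Since a = 7 > μ = 2.09091, the bound 23/77 is < 1 and informative.)

P[X ≥ 7] ≤ 23/77 ≈ 0.29870.


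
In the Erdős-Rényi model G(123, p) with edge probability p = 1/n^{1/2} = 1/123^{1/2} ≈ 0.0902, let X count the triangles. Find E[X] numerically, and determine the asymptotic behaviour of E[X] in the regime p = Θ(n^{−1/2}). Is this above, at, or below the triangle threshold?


Number of potential triangles: C(123, 3) = 302621.
Each occurs with probability p³ ≈ (0.0902)³ ≈ 7.33065e-04.
By linearity: E[X] = C(123, 3)·p³ ≈ 302621 · 7.33065e-04 ≈ 221.841.
Since α = 1/2 < 1, p = c/n^{1/2} ≫ 1/n is above the triangle threshold p ~ 1/n. Asymptotically E[X] ~ (c³/6)·n^{3(1−α)} = (1³/6)·n^{1.5} → ∞; triangles are abundant w.h.p.

E[X] ≈ 221.841; in regime p = Θ(1/n^{1/2}) E[X] diverges (above the triangle threshold p ~ 1/n).


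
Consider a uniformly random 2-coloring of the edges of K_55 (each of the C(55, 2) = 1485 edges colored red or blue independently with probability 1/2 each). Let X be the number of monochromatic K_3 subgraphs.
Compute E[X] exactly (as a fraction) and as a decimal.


Let X = Σ_S X_S over the C(55, 3) = 26235 subsets S of size 3, where X_S = 1 if the K_3 on S is monochromatic.
For a fixed S, the K_3 on S has C(3, 2) = 3 edges. P[all 3 edges red] = (1/2)^3, and likewise for blue, so P[monochromatic] = 2·(1/2)^3 = 2^{1 − 3} = 1/4.
Summing: E[X] = C(55, 3) · 2^{1 − 3} = 26235 · 1/4 = 26235/4.
Numerically: E[X] ≈ 6558.750.

E[X] = C(55,3)·2^(1−C(3,2)) = 26235/4 ≈ 6558.750.


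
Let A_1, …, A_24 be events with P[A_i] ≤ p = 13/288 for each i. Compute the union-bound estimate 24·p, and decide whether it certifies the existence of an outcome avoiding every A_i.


Union bound: P[∪_{i=1}^{24} A_i] ≤ Σ_i P[A_i] ≤ 24·p = 24·(13/288) = 13/12.
Numerically: 13/12 ≈ 1.083.
Is 13/12 < 1? NO.
Since the bound 13/12 is ≥ 1, the union bound is uninformative here; it does NOT by itself certify existence.

24·p = 13/12 ≈ 1.083; existence NOT certified by the union bound.


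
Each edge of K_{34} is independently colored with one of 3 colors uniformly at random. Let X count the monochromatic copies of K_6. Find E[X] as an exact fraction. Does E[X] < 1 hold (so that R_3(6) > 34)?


E[X] = C(34, 6) · 3^{1 − 15} = 1344904 · 3^{−14} = 1344904/4782969.
As a reduced fraction: E[X] = 1344904/4782969 ≈ 0.281.
Is E[X] < 1? YES.
Since E[X] < 1, there exists a 3-coloring of K_{34} with no monochromatic K_6; hence R_3(6) > 34.

E[X] = 1344904/4782969 ≈ 0.281; E[X] < 1, so R_3(6) > 34.


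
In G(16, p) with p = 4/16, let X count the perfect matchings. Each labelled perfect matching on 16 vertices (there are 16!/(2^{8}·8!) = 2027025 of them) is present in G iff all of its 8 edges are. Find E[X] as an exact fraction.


K_16 has 16!/(2^{8}·8!) = 2027025 labelled perfect matchings.
For each such perfect matching H, let X_H = 1 if all 8 edges of H are present in G. Then P[X_H = 1] = p^{8} = (1/4)^{8} = 1/65536.
Summing the indicators: E[X] = Σ_H E[X_H] = 2027025 · p^{8} = 2027025 · 1/65536 = 2027025/65536.
Numerically: E[X] ≈ 30.93.

E[X] = 2027025 · (1/4)^{8} = 2027025/65536 ≈ 30.93.


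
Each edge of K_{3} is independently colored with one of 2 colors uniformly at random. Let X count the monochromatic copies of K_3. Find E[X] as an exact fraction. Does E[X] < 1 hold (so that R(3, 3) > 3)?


E[X] = C(3, 3) · 2^{1 − 3} = 1 · 2^{−2} = 1/4.
As a reduced fraction: E[X] = 1/4 ≈ 0.2500.
Is E[X] < 1? YES.
Since E[X] < 1, there exists a 2-coloring of K_{3} with no monochromatic K_3; hence R(3, 3) > 3.

E[X] = 1/4 ≈ 0.2500; E[X] < 1, so R(3, 3) > 3.


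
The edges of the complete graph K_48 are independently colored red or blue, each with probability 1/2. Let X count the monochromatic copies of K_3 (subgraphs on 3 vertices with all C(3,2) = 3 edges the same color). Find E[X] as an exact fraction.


Let X = Σ_S X_S over the C(48, 3) = 17296 subsets S of size 3, where X_S = 1 if the K_3 on S is monochromatic.
For a fixed S, the K_3 on S has C(3, 2) = 3 edges. P[all 3 edges red] = (1/2)^3, and likewise for blue, so P[monochromatic] = 2·(1/2)^3 = 2^{1 − 3} = 1/4.
Summing: E[X] = C(48, 3) · 2^{1 − 3} = 17296 · 1/4 = 4324.
Numerically: E[X] ≈ 4324.000000.

E[X] = C(48,3)·2^(1−C(3,2)) = 4324 ≈ 4324.000000.


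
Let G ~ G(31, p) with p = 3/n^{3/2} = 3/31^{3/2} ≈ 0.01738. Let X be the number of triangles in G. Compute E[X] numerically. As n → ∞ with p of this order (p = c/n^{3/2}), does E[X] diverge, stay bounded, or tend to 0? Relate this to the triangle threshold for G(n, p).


Number of potential triangles: C(31, 3) = 4495.
Each occurs with probability p³ ≈ (0.01738)³ ≈ 5.250929e-06.
By linearity: E[X] = C(31, 3)·p³ ≈ 4495 · 5.250929e-06 ≈ 0.0236.
Since α = 3/2 > 1, p = c/n^{3/2} = o(1/n) is below the triangle threshold p ~ 1/n. Asymptotically E[X] ~ (c³/6)·n^{3(1−α)} = (3³/6)·n^{-1.5} → 0, so by Markov's inequality G has no triangles w.h.p.

E[X] ≈ 0.0236; in regime p = Θ(1/n^{3/2}) E[X] tends to 0 (below the triangle threshold p ~ 1/n).


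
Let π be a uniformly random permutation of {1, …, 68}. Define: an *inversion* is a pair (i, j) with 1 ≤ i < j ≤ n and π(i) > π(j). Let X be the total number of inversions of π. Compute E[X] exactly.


Write X = Σ X_I over the C(68, 2) = 2278 pairs i < j, with X_I the indicator of one inversion.
There are 2278 indicators.
For each fixed pair i < j, the values π(i) and π(j) are two distinct elements of {1, …, 68} in uniformly random order; by symmetry P[π(i) > π(j)] = 1/2.
By linearity: E[X] = 2278 · (1/2) = C(68, 2) · (1/2) = 2278/2 = 1139 ≈ 1139.000000.

E[X] = 1139 = 1139.000000.


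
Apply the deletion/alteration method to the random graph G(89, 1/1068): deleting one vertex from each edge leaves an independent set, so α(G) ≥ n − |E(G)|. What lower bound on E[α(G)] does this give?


E[|E(G)|] = C(89, 2)·p = 3916 · (1/1068) = 11/3.
E[α(G)] ≥ n − E[|E(G)|] = 89 − 11/3 = 256/3.
Numerically: ≈ 85.33333.
(This is only a lower bound; the true E[α(G)] may be larger.)

E[α(G)] ≥ 256/3 ≈ 85.33333.


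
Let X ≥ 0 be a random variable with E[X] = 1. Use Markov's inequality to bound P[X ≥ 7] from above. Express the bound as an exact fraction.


μ = E[X] = 1, a = 7.
Markov: P[X ≥ 7] ≤ μ/a = (1)/7 = 1/7.
Numerically: ≈ 0.14286.
(Since a = 7 > μ = 1.00000, the bound 1/7 is < 1 and informative.)

P[X ≥ 7] ≤ 1/7 ≈ 0.14286.


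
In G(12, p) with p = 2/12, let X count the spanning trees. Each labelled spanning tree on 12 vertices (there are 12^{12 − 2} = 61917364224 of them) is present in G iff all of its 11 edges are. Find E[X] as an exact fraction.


K_12 has 12^{12 − 2} = 61917364224 labelled spanning trees.
For each such spanning tree H, let X_H = 1 if all 11 edges of H are present in G. Then P[X_H = 1] = p^{11} = (1/6)^{11} = 1/362797056.
By linearity of expectation: E[X] = Σ_H E[X_H] = 61917364224 · p^{11} = 61917364224 · 1/362797056 = 512/3.
Numerically: E[X] ≈ 171.

E[X] = 61917364224 · (1/6)^{11} = 512/3 ≈ 171.
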